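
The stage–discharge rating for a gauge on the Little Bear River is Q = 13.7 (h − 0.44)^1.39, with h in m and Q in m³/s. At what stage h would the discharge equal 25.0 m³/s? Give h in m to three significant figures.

h − h₀ = (Q/C)^(1/b) = (25.0/13.7)^(1/1.39) = 1.541 m
h = 0.44 + 1.541 = 1.981 m

1.98 m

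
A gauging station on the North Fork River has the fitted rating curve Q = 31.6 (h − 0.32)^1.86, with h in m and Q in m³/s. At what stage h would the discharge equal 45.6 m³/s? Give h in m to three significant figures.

h − h₀ = (Q/C)^(1/b) = (45.6/31.6)^(1/1.86) = 1.218 m
h = 0.32 + 1.218 = 1.538 m

1.54 m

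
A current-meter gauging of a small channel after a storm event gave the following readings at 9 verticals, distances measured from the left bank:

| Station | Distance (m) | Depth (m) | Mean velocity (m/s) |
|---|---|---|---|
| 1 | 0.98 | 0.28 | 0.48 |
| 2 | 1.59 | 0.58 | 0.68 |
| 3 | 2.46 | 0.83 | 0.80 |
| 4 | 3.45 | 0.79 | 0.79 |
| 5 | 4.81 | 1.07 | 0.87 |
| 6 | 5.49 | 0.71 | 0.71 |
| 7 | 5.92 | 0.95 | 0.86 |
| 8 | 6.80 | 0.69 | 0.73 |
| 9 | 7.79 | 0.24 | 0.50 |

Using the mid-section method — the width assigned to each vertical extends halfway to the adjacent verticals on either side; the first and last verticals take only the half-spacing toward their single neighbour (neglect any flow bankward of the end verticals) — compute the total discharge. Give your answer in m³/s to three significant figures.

w_1 = (1.59 − 0.98)/2 = 0.305 m; q_1 = 0.48 × 0.28 × 0.305 = 0.04099 m³/s
w_2 = (2.46 − 0.98)/2 = 0.74 m; q_2 = 0.68 × 0.58 × 0.74 = 0.2919 m³/s
w_3 = (3.45 − 1.59)/2 = 0.93 m; q_3 = 0.80 × 0.83 × 0.93 = 0.6175 m³/s
w_4 = (4.81 − 2.46)/2 = 1.175 m; q_4 = 0.79 × 0.79 × 1.175 = 0.7333 m³/s
w_5 = (5.49 − 3.45)/2 = 1.02 m; q_5 = 0.87 × 1.07 × 1.02 = 0.9495 m³/s
w_6 = (5.92 − 4.81)/2 = 0.555 m; q_6 = 0.71 × 0.71 × 0.555 = 0.2798 m³/s
w_7 = (6.80 − 5.49)/2 = 0.655 m; q_7 = 0.86 × 0.95 × 0.655 = 0.5351 m³/s
w_8 = (7.79 − 5.92)/2 = 0.935 m; q_8 = 0.73 × 0.69 × 0.935 = 0.4710 m³/s
w_9 = (7.79 − 6.80)/2 = 0.495 m; q_9 = 0.50 × 0.24 × 0.495 = 0.05940 m³/s
Q = Σ qᵢ = 3.978 m³/s

3.98 m³/s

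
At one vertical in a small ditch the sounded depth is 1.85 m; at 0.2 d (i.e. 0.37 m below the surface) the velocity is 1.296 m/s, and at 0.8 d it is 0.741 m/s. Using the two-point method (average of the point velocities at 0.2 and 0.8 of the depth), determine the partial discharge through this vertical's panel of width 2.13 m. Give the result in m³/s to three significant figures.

v̄ = (1.296 + 0.741) / 2 = 1.019 m/s
q = v̄ × d × w = 1.019 × 1.85 × 2.13 = 4.013 m³/s

4.01 m³/s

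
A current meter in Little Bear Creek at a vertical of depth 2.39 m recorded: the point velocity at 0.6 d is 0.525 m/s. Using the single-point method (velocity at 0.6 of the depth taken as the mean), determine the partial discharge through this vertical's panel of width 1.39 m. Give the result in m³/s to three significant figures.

v̄ = v₀.₆ = 0.525 m/s
q = v̄ × d × w = 0.5250 × 2.39 × 1.39 = 1.744 m³/s

1.74 m³/s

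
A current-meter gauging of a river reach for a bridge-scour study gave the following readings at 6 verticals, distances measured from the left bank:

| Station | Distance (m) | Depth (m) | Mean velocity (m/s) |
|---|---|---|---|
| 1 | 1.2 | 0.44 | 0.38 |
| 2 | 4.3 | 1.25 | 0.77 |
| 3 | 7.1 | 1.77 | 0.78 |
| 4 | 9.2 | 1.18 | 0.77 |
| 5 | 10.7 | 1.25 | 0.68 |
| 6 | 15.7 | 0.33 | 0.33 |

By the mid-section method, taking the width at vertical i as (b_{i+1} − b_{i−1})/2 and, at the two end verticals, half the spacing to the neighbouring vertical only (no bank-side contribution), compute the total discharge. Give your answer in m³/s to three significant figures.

w_1 = (4.3 − 1.2)/2 = 1.55 m; q_1 = 0.38 × 0.44 × 1.55 = 0.2592 m³/s
w_2 = (7.1 − 1.2)/2 = 2.95 m; q_2 = 0.77 × 1.25 × 2.95 = 2.839 m³/s
w_3 = (9.2 − 4.3)/2 = 2.45 m; q_3 = 0.78 × 1.77 × 2.45 = 3.382 m³/s
w_4 = (10.7 − 7.1)/2 = 1.8 m; q_4 = 0.77 × 1.18 × 1.8 = 1.635 m³/s
w_5 = (15.7 − 9.2)/2 = 3.25 m; q_5 = 0.68 × 1.25 × 3.25 = 2.763 m³/s
w_6 = (15.7 − 10.7)/2 = 2.5 m; q_6 = 0.33 × 0.33 × 2.5 = 0.2723 m³/s
Q = Σ qᵢ = 11.15 m³/s

11.2 m³/s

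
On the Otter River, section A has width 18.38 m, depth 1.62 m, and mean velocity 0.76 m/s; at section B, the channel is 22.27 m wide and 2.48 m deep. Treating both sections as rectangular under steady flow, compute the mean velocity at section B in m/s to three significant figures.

0.410 m/s

Q = A₁V₁ = (18.38×1.62) × 0.76 = 22.63 m³/s
A₂ = 22.27 × 2.48 = 55.23 m²
V₂ = Q/A₂ = 22.63/55.23 = 0.4097 m/s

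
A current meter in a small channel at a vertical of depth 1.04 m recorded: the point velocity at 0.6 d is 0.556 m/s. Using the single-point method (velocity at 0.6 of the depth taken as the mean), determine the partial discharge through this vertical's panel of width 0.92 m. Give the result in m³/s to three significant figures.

0.532 m³/s

v̄ = v₀.₆ = 0.556 m/s
q = v̄ × d × w = 0.5560 × 1.04 × 0.92 = 0.5320 m³/s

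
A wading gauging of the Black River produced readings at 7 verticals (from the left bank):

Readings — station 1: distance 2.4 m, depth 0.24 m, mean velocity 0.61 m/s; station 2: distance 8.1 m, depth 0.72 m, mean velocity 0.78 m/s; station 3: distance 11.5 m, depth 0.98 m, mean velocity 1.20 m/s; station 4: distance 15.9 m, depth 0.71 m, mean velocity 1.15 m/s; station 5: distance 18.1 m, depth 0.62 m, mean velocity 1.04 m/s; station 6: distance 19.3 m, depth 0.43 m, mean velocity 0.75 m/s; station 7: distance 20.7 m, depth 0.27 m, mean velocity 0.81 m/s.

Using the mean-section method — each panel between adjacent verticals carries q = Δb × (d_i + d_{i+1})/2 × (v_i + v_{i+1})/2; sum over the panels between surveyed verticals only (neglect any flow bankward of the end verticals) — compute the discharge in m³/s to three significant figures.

11.7 m³/s

Panel 1-2: Δb = 5.7 m, d̄ = (0.24+0.72)/2 = 0.48, v̄ = (0.61+0.78)/2 = 0.695 → q = 5.7×0.48×0.695 = 1.902 m³/s
Panel 2-3: Δb = 3.4 m, d̄ = (0.72+0.98)/2 = 0.85, v̄ = (0.78+1.20)/2 = 0.99 → q = 3.4×0.85×0.99 = 2.861 m³/s
Panel 3-4: Δb = 4.4 m, d̄ = (0.98+0.71)/2 = 0.845, v̄ = (1.20+1.15)/2 = 1.175 → q = 4.4×0.845×1.175 = 4.369 m³/s
Panel 4-5: Δb = 2.2 m, d̄ = (0.71+0.62)/2 = 0.665, v̄ = (1.15+1.04)/2 = 1.095 → q = 2.2×0.665×1.095 = 1.602 m³/s
Panel 5-6: Δb = 1.2 m, d̄ = (0.62+0.43)/2 = 0.525, v̄ = (1.04+0.75)/2 = 0.895 → q = 1.2×0.525×0.895 = 0.5639 m³/s
Panel 6-7: Δb = 1.4 m, d̄ = (0.43+0.27)/2 = 0.35, v̄ = (0.75+0.81)/2 = 0.78 → q = 1.4×0.35×0.78 = 0.3822 m³/s
Q = Σ q = 11.68 m³/s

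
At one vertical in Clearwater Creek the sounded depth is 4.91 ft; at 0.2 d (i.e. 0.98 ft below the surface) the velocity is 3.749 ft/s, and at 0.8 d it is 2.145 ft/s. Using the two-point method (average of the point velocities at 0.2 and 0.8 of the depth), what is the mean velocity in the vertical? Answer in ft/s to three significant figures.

v̄ = (3.749 + 2.145) / 2 = 2.947 ft/s

2.95 ft/s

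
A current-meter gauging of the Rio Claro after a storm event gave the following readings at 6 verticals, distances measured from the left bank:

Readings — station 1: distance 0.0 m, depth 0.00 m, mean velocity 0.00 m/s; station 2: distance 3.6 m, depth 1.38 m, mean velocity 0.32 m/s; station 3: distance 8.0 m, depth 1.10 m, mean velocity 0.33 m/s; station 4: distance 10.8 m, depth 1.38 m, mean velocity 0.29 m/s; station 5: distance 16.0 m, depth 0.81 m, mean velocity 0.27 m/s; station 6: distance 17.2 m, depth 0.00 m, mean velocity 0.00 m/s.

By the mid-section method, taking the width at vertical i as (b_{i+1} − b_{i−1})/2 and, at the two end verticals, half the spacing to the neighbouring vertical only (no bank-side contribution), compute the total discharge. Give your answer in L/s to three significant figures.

w_2 = (8.0 − 0.0)/2 = 4 m; q_2 = 0.32 × 1.38 × 4 = 1.766 m³/s
w_3 = (10.8 − 3.6)/2 = 3.6 m; q_3 = 0.33 × 1.10 × 3.6 = 1.307 m³/s
w_4 = (16.0 − 8.0)/2 = 4 m; q_4 = 0.29 × 1.38 × 4 = 1.601 m³/s
w_5 = (17.2 − 10.8)/2 = 3.2 m; q_5 = 0.27 × 0.81 × 3.2 = 0.6998 m³/s
Stations 1, 6 contribute zero (depth or velocity is 0).
Q = Σ qᵢ = 5.374 m³/s
= 5.374 × 1000 = 5374 L/s

5370 L/s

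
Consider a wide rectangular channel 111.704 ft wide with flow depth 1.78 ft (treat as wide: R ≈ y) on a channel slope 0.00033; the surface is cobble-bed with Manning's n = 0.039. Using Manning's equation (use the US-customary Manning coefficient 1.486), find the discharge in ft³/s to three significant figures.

A = b·y = 111.704 × 1.78 = 198.8 ft²
Wide channel: R ≈ y = 1.78 ft
Q = (1.486/n)·A·R^(2/3)·S^(1/2) = (1.486/0.039) × 198.8 × 1.780^(2/3) × 0.00033^(1/2) = 202.1 ft³/s

202 ft³/s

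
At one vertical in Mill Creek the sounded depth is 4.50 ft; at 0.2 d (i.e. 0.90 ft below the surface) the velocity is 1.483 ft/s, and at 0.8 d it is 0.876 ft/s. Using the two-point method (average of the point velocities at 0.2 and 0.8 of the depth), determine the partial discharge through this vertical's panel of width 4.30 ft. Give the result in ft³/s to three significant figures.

22.8 ft³/s

v̄ = (1.483 + 0.876) / 2 = 1.180 ft/s
q = v̄ × d × w = 1.180 × 4.50 × 4.30 = 22.82 ft³/s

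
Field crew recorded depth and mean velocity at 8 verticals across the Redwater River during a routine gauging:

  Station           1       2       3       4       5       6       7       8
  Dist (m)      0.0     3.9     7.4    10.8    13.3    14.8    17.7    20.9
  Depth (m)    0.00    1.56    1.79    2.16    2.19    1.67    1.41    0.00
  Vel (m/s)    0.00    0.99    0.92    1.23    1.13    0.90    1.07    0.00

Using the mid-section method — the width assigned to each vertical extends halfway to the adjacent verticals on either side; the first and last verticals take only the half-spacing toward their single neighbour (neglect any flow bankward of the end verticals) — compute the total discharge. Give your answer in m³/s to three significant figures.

w_2 = (7.4 − 0.0)/2 = 3.7 m; q_2 = 0.99 × 1.56 × 3.7 = 5.714 m³/s
w_3 = (10.8 − 3.9)/2 = 3.45 m; q_3 = 0.92 × 1.79 × 3.45 = 5.681 m³/s
w_4 = (13.3 − 7.4)/2 = 2.95 m; q_4 = 1.23 × 2.16 × 2.95 = 7.838 m³/s
w_5 = (14.8 − 10.8)/2 = 2 m; q_5 = 1.13 × 2.19 × 2 = 4.949 m³/s
w_6 = (17.7 − 13.3)/2 = 2.2 m; q_6 = 0.90 × 1.67 × 2.2 = 3.307 m³/s
w_7 = (20.9 − 14.8)/2 = 3.05 m; q_7 = 1.07 × 1.41 × 3.05 = 4.602 m³/s
Stations 1, 8 contribute zero (depth or velocity is 0).
Q = Σ qᵢ = 32.09 m³/s

32.1 m³/s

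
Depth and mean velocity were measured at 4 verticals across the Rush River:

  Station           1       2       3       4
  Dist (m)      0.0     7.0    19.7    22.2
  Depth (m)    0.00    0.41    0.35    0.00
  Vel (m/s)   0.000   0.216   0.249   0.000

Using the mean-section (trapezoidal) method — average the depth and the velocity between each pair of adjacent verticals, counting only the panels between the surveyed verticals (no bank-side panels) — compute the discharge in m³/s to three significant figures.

1.33 m³/s

Panel 1-2: Δb = 7 m, d̄ = (0.00+0.41)/2 = 0.205, v̄ = (0.000+0.216)/2 = 0.108 → q = 7×0.205×0.108 = 0.1550 m³/s
Panel 2-3: Δb = 12.7 m, d̄ = (0.41+0.35)/2 = 0.38, v̄ = (0.216+0.249)/2 = 0.2325 → q = 12.7×0.38×0.2325 = 1.122 m³/s
Panel 3-4: Δb = 2.5 m, d̄ = (0.35+0.00)/2 = 0.175, v̄ = (0.249+0.000)/2 = 0.1245 → q = 2.5×0.175×0.1245 = 0.05447 m³/s
Q = Σ q = 1.331 m³/s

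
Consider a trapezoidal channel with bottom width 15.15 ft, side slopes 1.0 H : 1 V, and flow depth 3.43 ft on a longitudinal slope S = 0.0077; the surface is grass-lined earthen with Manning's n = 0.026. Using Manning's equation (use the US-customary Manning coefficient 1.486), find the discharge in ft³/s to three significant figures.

A = (b + z·y)·y = (15.15 + 1.0×3.43)×3.43 = 63.73 ft²
P = b + 2y√(1+z²) = 15.15 + 2×3.43×√(1+1.0²) = 24.85 ft
R = A/P = 63.73/24.85 = 2.564 ft
Q = (1.486/n)·A·R^(2/3)·S^(1/2) = (1.486/0.026) × 63.73 × 2.564^(2/3) × 0.0077^(1/2) = 598.8 ft³/s

599 ft³/s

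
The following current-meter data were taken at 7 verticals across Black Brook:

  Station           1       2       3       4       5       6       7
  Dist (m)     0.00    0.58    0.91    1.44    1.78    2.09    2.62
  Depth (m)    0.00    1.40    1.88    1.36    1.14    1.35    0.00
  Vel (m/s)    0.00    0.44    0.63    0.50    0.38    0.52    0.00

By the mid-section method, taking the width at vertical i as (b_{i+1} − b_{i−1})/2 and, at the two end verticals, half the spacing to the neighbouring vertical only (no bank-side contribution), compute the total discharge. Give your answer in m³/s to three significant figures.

w_2 = (0.91 − 0.00)/2 = 0.455 m; q_2 = 0.44 × 1.40 × 0.455 = 0.2803 m³/s
w_3 = (1.44 − 0.58)/2 = 0.43 m; q_3 = 0.63 × 1.88 × 0.43 = 0.5093 m³/s
w_4 = (1.78 − 0.91)/2 = 0.435 m; q_4 = 0.50 × 1.36 × 0.435 = 0.2958 m³/s
w_5 = (2.09 − 1.44)/2 = 0.325 m; q_5 = 0.38 × 1.14 × 0.325 = 0.1408 m³/s
w_6 = (2.62 − 1.78)/2 = 0.42 m; q_6 = 0.52 × 1.35 × 0.42 = 0.2948 m³/s
Stations 1, 7 contribute zero (depth or velocity is 0).
Q = Σ qᵢ = 1.521 m³/s

1.52 m³/s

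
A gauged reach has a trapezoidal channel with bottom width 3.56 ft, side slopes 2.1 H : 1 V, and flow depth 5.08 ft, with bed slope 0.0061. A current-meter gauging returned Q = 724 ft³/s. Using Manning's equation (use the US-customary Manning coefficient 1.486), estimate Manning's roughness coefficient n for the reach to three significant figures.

0.0222

A = (b + z·y)·y = (3.56 + 2.1×5.08)×5.08 = 72.28 ft²
P = b + 2y√(1+z²) = 3.56 + 2×5.08×√(1+2.1²) = 27.19 ft
R = A/P = 72.28/27.19 = 2.658 ft
n = (1.486/Q)·A·R^(2/3)·S^(1/2) = (1.486/724) × 72.28 × 1.919 × 0.07810 = 0.02223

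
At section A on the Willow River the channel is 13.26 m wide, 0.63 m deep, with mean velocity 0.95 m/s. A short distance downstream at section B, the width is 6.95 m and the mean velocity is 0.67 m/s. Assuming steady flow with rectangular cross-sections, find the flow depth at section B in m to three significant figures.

1.70 m

Q = A₁V₁ = (13.26×0.63) × 0.95 = 7.936 m³/s
d₂ = Q/(b₂ V₂) = 7.936/(6.95×0.67) = 1.704 m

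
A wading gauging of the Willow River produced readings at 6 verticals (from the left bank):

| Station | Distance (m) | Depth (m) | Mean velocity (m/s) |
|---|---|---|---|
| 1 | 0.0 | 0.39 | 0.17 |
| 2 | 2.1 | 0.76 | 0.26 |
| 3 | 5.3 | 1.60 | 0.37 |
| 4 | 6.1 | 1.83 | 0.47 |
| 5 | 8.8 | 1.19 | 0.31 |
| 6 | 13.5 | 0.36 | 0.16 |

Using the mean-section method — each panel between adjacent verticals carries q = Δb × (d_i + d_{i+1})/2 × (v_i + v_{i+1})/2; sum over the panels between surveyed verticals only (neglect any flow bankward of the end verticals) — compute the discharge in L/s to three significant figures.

Panel 1-2: Δb = 2.1 m, d̄ = (0.39+0.76)/2 = 0.575, v̄ = (0.17+0.26)/2 = 0.215 → q = 2.1×0.575×0.215 = 0.2596 m³/s
Panel 2-3: Δb = 3.2 m, d̄ = (0.76+1.60)/2 = 1.18, v̄ = (0.26+0.37)/2 = 0.315 → q = 3.2×1.18×0.315 = 1.189 m³/s
Panel 3-4: Δb = 0.8 m, d̄ = (1.60+1.83)/2 = 1.715, v̄ = (0.37+0.47)/2 = 0.42 → q = 0.8×1.715×0.42 = 0.5762 m³/s
Panel 4-5: Δb = 2.7 m, d̄ = (1.83+1.19)/2 = 1.51, v̄ = (0.47+0.31)/2 = 0.39 → q = 2.7×1.51×0.39 = 1.590 m³/s
Panel 5-6: Δb = 4.7 m, d̄ = (1.19+0.36)/2 = 0.775, v̄ = (0.31+0.16)/2 = 0.235 → q = 4.7×0.775×0.235 = 0.8560 m³/s
Q = Σ q = 4.471 m³/s
= 4.471 × 1000 = 4471 L/s

4470 L/s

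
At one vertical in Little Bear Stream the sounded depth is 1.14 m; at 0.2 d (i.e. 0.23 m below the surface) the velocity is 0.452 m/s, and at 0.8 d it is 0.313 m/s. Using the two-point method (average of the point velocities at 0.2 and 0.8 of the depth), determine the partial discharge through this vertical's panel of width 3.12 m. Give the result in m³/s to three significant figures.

v̄ = (0.452 + 0.313) / 2 = 0.3825 m/s
q = v̄ × d × w = 0.3825 × 1.14 × 3.12 = 1.360 m³/s

1.36 m³/s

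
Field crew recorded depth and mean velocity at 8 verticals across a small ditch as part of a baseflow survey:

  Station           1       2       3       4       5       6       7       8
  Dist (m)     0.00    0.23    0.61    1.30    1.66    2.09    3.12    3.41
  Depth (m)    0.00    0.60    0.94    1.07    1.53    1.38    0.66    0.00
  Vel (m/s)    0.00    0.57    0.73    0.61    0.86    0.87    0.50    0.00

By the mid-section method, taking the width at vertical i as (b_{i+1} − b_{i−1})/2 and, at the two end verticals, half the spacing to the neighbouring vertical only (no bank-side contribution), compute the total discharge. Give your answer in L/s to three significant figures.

2430 L/s

w_2 = (0.61 − 0.00)/2 = 0.305 m; q_2 = 0.57 × 0.60 × 0.305 = 0.1043 m³/s
w_3 = (1.30 − 0.23)/2 = 0.535 m; q_3 = 0.73 × 0.94 × 0.535 = 0.3671 m³/s
w_4 = (1.66 − 0.61)/2 = 0.525 m; q_4 = 0.61 × 1.07 × 0.525 = 0.3427 m³/s
w_5 = (2.09 − 1.30)/2 = 0.395 m; q_5 = 0.86 × 1.53 × 0.395 = 0.5197 m³/s
w_6 = (3.12 − 1.66)/2 = 0.73 m; q_6 = 0.87 × 1.38 × 0.73 = 0.8764 m³/s
w_7 = (3.41 − 2.09)/2 = 0.66 m; q_7 = 0.50 × 0.66 × 0.66 = 0.2178 m³/s
Stations 1, 8 contribute zero (depth or velocity is 0).
Q = Σ qᵢ = 2.428 m³/s
= 2.428 × 1000 = 2428 L/s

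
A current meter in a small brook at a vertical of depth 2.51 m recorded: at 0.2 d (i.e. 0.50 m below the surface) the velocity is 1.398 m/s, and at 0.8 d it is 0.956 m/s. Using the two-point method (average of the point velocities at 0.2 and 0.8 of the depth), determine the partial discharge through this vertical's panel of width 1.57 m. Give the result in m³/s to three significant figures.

v̄ = (1.398 + 0.956) / 2 = 1.177 m/s
q = v̄ × d × w = 1.177 × 2.51 × 1.57 = 4.638 m³/s

4.64 m³/s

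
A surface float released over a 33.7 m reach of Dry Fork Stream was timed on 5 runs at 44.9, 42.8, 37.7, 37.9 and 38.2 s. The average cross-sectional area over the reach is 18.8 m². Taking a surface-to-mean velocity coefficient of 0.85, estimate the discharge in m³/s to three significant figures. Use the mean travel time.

13.4 m³/s

t̄ = (44.9 + 42.8 + 37.7 + 37.9 + 38.2) / 5 = 40.3 s
v_surface = L / t̄ = 33.7 / 40.3 = 0.8362 m/s
v_mean = 0.85 × 0.8362 = 0.7108 m/s
Q = A × v_mean = 18.8 × 0.7108 = 13.36 m³/s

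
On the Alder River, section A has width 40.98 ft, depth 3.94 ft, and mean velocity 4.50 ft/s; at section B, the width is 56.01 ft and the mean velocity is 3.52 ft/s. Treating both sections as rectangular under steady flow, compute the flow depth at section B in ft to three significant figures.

3.69 ft

Q = A₁V₁ = (40.98×3.94) × 4.50 = 726.6 ft³/s
d₂ = Q/(b₂ V₂) = 726.6/(56.01×3.52) = 3.685 ft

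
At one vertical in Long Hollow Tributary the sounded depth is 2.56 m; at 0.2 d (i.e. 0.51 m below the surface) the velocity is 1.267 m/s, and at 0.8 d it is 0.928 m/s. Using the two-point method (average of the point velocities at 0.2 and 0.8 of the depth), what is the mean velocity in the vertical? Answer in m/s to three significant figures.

v̄ = (1.267 + 0.928) / 2 = 1.098 m/s

1.10 m/s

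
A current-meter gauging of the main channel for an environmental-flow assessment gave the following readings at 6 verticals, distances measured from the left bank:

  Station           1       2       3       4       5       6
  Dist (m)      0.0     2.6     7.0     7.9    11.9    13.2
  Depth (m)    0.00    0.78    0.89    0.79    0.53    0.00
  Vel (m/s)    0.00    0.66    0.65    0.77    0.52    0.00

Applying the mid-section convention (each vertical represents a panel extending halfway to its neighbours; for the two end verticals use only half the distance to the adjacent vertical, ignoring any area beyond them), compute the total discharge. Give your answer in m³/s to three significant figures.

w_2 = (7.0 − 0.0)/2 = 3.5 m; q_2 = 0.66 × 0.78 × 3.5 = 1.802 m³/s
w_3 = (7.9 − 2.6)/2 = 2.65 m; q_3 = 0.65 × 0.89 × 2.65 = 1.533 m³/s
w_4 = (11.9 − 7.0)/2 = 2.45 m; q_4 = 0.77 × 0.79 × 2.45 = 1.490 m³/s
w_5 = (13.2 − 7.9)/2 = 2.65 m; q_5 = 0.52 × 0.53 × 2.65 = 0.7303 m³/s
Stations 1, 6 contribute zero (depth or velocity is 0).
Q = Σ qᵢ = 5.556 m³/s

5.56 m³/s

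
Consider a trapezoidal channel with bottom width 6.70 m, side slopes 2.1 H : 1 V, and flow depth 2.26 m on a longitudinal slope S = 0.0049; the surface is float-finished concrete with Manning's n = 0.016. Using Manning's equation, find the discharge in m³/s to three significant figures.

A = (b + z·y)·y = (6.70 + 2.1×2.26)×2.26 = 25.87 m²
P = b + 2y√(1+z²) = 6.70 + 2×2.26×√(1+2.1²) = 17.21 m
R = A/P = 25.87/17.21 = 1.503 m
Q = (1/n)·A·R^(2/3)·S^(1/2) = (1/0.016) × 25.87 × 1.503^(2/3) × 0.0049^(1/2) = 148.5 m³/s

148 m³/s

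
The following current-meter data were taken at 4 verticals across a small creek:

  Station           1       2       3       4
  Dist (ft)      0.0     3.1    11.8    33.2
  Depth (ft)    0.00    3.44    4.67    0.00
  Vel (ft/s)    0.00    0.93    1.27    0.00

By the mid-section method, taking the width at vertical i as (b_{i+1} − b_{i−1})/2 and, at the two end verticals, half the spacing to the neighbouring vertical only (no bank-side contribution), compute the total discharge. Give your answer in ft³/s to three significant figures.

w_2 = (11.8 − 0.0)/2 = 5.9 ft; q_2 = 0.93 × 3.44 × 5.9 = 18.88 ft³/s
w_3 = (33.2 − 3.1)/2 = 15.05 ft; q_3 = 1.27 × 4.67 × 15.05 = 89.26 ft³/s
Stations 1, 4 contribute zero (depth or velocity is 0).
Q = Σ qᵢ = 108.1 ft³/s

108 ft³/s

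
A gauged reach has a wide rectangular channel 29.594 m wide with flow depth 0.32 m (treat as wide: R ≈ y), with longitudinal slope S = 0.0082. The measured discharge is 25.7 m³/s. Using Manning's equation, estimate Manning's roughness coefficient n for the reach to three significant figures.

0.0156

A = b·y = 29.594 × 0.32 = 9.470 m²
Wide channel: R ≈ y = 0.32 m
n = (1/Q)·A·R^(2/3)·S^(1/2) = (1/25.7) × 9.470 × 0.4678 × 0.09055 = 0.01561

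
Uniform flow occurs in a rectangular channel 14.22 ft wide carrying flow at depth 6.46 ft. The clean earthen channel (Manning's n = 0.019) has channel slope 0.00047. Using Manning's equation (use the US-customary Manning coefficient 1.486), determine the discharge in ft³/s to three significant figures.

A = b·y = 14.22 × 6.46 = 91.86 ft²
P = b + 2y = 14.22 + 2×6.46 = 27.14 ft
R = A/P = 91.86/27.14 = 3.385 ft
Q = (1.486/n)·A·R^(2/3)·S^(1/2) = (1.486/0.019) × 91.86 × 3.385^(2/3) × 0.00047^(1/2) = 351.1 ft³/s

351 ft³/s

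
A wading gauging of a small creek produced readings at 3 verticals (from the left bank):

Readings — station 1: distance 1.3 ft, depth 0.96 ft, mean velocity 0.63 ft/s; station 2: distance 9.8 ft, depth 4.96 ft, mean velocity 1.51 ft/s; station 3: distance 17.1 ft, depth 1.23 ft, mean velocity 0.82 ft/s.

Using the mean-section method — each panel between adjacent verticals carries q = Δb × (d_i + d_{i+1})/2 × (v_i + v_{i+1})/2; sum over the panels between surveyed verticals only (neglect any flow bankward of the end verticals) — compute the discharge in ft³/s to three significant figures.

53.2 ft³/s

Panel 1-2: Δb = 8.5 ft, d̄ = (0.96+4.96)/2 = 2.96, v̄ = (0.63+1.51)/2 = 1.07 → q = 8.5×2.96×1.07 = 26.92 ft³/s
Panel 2-3: Δb = 7.3 ft, d̄ = (4.96+1.23)/2 = 3.095, v̄ = (1.51+0.82)/2 = 1.165 → q = 7.3×3.095×1.165 = 26.32 ft³/s
Q = Σ q = 53.24 ft³/s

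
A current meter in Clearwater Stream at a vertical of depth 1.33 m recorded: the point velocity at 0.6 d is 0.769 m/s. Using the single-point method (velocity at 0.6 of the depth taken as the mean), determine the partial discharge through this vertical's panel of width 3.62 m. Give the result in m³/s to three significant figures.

v̄ = v₀.₆ = 0.769 m/s
q = v̄ × d × w = 0.7690 × 1.33 × 3.62 = 3.702 m³/s

3.70 m³/s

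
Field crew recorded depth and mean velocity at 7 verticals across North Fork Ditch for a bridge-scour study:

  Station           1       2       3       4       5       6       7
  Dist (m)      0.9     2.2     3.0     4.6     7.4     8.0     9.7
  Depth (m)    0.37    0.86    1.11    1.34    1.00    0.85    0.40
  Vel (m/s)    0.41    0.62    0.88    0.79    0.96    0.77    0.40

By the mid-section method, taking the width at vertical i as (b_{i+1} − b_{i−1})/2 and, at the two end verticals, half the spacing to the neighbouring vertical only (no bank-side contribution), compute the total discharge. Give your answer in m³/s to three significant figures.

6.68 m³/s

w_1 = (2.2 − 0.9)/2 = 0.65 m; q_1 = 0.41 × 0.37 × 0.65 = 0.09861 m³/s
w_2 = (3.0 − 0.9)/2 = 1.05 m; q_2 = 0.62 × 0.86 × 1.05 = 0.5599 m³/s
w_3 = (4.6 − 2.2)/2 = 1.2 m; q_3 = 0.88 × 1.11 × 1.2 = 1.172 m³/s
w_4 = (7.4 − 3.0)/2 = 2.2 m; q_4 = 0.79 × 1.34 × 2.2 = 2.329 m³/s
w_5 = (8.0 − 4.6)/2 = 1.7 m; q_5 = 0.96 × 1.00 × 1.7 = 1.632 m³/s
w_6 = (9.7 − 7.4)/2 = 1.15 m; q_6 = 0.77 × 0.85 × 1.15 = 0.7527 m³/s
w_7 = (9.7 − 8.0)/2 = 0.85 m; q_7 = 0.40 × 0.40 × 0.85 = 0.1360 m³/s
Q = Σ qᵢ = 6.680 m³/s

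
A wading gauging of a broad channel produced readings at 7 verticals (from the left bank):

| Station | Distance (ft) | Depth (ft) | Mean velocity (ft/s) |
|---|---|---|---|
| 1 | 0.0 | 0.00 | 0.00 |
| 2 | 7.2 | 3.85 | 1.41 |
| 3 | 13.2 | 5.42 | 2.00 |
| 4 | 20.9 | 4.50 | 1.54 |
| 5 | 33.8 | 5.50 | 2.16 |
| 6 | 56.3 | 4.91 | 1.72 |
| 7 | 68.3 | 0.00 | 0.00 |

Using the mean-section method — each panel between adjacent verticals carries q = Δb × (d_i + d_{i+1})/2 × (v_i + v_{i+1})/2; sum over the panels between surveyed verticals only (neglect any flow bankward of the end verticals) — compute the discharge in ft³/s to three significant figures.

Panel 1-2: Δb = 7.2 ft, d̄ = (0.00+3.85)/2 = 1.925, v̄ = (0.00+1.41)/2 = 0.705 → q = 7.2×1.925×0.705 = 9.771 ft³/s
Panel 2-3: Δb = 6 ft, d̄ = (3.85+5.42)/2 = 4.635, v̄ = (1.41+2.00)/2 = 1.705 → q = 6×4.635×1.705 = 47.42 ft³/s
Panel 3-4: Δb = 7.7 ft, d̄ = (5.42+4.50)/2 = 4.96, v̄ = (2.00+1.54)/2 = 1.77 → q = 7.7×4.96×1.77 = 67.60 ft³/s
Panel 4-5: Δb = 12.9 ft, d̄ = (4.50+5.50)/2 = 5, v̄ = (1.54+2.16)/2 = 1.85 → q = 12.9×5×1.85 = 119.3 ft³/s
Panel 5-6: Δb = 22.5 ft, d̄ = (5.50+4.91)/2 = 5.205, v̄ = (2.16+1.72)/2 = 1.94 → q = 22.5×5.205×1.94 = 227.2 ft³/s
Panel 6-7: Δb = 12 ft, d̄ = (4.91+0.00)/2 = 2.455, v̄ = (1.72+0.00)/2 = 0.86 → q = 12×2.455×0.86 = 25.34 ft³/s
Q = Σ q = 496.6 ft³/s

497 ft³/s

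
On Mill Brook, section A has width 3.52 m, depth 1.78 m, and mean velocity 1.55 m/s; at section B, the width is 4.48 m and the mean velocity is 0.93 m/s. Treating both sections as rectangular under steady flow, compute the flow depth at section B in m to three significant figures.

2.33 m

Q = A₁V₁ = (3.52×1.78) × 1.55 = 9.712 m³/s
d₂ = Q/(b₂ V₂) = 9.712/(4.48×0.93) = 2.331 m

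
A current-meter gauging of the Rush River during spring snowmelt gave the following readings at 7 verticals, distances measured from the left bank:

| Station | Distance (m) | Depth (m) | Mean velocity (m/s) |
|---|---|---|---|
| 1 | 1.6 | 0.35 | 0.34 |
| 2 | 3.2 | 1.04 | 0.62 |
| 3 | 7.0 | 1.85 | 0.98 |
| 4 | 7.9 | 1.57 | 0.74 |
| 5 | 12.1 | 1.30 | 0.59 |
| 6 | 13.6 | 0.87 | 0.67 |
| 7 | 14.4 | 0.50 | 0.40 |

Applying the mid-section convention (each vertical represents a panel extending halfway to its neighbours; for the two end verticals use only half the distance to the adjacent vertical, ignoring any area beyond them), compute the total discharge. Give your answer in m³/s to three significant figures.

12.0 m³/s

w_1 = (3.2 − 1.6)/2 = 0.8 m; q_1 = 0.34 × 0.35 × 0.8 = 0.09520 m³/s
w_2 = (7.0 − 1.6)/2 = 2.7 m; q_2 = 0.62 × 1.04 × 2.7 = 1.741 m³/s
w_3 = (7.9 − 3.2)/2 = 2.35 m; q_3 = 0.98 × 1.85 × 2.35 = 4.261 m³/s
w_4 = (12.1 − 7.0)/2 = 2.55 m; q_4 = 0.74 × 1.57 × 2.55 = 2.963 m³/s
w_5 = (13.6 − 7.9)/2 = 2.85 m; q_5 = 0.59 × 1.30 × 2.85 = 2.186 m³/s
w_6 = (14.4 − 12.1)/2 = 1.15 m; q_6 = 0.67 × 0.87 × 1.15 = 0.6703 m³/s
w_7 = (14.4 − 13.6)/2 = 0.4 m; q_7 = 0.40 × 0.50 × 0.4 = 0.08000 m³/s
Q = Σ qᵢ = 12.00 m³/s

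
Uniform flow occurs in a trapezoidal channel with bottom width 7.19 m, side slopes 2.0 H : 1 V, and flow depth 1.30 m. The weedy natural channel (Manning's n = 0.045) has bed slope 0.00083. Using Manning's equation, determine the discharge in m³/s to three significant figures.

A = (b + z·y)·y = (7.19 + 2.0×1.30)×1.30 = 12.73 m²
P = b + 2y√(1+z²) = 7.19 + 2×1.30×√(1+2.0²) = 13.00 m
R = A/P = 12.73/13.00 = 0.9787 m
Q = (1/n)·A·R^(2/3)·S^(1/2) = (1/0.045) × 12.73 × 0.9787^(2/3) × 0.00083^(1/2) = 8.032 m³/s

8.03 m³/s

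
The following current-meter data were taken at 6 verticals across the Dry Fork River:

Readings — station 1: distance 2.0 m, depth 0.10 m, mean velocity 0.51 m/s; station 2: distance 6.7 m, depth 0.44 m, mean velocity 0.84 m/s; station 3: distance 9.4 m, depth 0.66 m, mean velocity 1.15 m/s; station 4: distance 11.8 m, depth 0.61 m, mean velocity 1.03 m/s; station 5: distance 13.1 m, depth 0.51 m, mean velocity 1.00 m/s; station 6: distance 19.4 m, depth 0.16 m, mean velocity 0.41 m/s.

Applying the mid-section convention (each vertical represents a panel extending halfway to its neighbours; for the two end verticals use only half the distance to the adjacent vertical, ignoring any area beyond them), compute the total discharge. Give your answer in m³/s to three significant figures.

6.73 m³/s

w_1 = (6.7 − 2.0)/2 = 2.35 m; q_1 = 0.51 × 0.10 × 2.35 = 0.1199 m³/s
w_2 = (9.4 − 2.0)/2 = 3.7 m; q_2 = 0.84 × 0.44 × 3.7 = 1.368 m³/s
w_3 = (11.8 − 6.7)/2 = 2.55 m; q_3 = 1.15 × 0.66 × 2.55 = 1.935 m³/s
w_4 = (13.1 − 9.4)/2 = 1.85 m; q_4 = 1.03 × 0.61 × 1.85 = 1.162 m³/s
w_5 = (19.4 − 11.8)/2 = 3.8 m; q_5 = 1.00 × 0.51 × 3.8 = 1.938 m³/s
w_6 = (19.4 − 13.1)/2 = 3.15 m; q_6 = 0.41 × 0.16 × 3.15 = 0.2066 m³/s
Q = Σ qᵢ = 6.730 m³/s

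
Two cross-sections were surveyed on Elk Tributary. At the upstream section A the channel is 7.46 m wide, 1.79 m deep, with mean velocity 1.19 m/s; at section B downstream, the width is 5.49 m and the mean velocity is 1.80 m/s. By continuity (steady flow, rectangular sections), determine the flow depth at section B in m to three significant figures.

1.61 m

Q = A₁V₁ = (7.46×1.79) × 1.19 = 15.89 m³/s
d₂ = Q/(b₂ V₂) = 15.89/(5.49×1.80) = 1.608 m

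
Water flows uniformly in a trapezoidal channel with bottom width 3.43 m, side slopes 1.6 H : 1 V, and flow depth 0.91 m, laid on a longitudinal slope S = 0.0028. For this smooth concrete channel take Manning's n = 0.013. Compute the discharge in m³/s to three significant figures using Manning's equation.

13.5 m³/s

A = (b + z·y)·y = (3.43 + 1.6×0.91)×0.91 = 4.446 m²
P = b + 2y√(1+z²) = 3.43 + 2×0.91×√(1+1.6²) = 6.864 m
R = A/P = 4.446/6.864 = 0.6478 m
Q = (1/n)·A·R^(2/3)·S^(1/2) = (1/0.013) × 4.446 × 0.6478^(2/3) × 0.0028^(1/2) = 13.55 m³/s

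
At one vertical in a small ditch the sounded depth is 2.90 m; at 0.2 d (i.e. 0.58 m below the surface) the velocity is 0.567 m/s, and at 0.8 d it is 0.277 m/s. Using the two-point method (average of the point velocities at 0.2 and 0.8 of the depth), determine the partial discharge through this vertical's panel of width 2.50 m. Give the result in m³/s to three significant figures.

3.06 m³/s

v̄ = (0.567 + 0.277) / 2 = 0.4220 m/s
q = v̄ × d × w = 0.4220 × 2.90 × 2.50 = 3.060 m³/s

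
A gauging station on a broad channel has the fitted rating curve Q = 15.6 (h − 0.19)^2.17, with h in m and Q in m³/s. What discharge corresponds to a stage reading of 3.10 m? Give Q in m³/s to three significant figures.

Q = 15.6 × (3.10 − 0.19)^2.17 = 15.6 × 2.91^2.17 = 158.4 m³/s

158 m³/s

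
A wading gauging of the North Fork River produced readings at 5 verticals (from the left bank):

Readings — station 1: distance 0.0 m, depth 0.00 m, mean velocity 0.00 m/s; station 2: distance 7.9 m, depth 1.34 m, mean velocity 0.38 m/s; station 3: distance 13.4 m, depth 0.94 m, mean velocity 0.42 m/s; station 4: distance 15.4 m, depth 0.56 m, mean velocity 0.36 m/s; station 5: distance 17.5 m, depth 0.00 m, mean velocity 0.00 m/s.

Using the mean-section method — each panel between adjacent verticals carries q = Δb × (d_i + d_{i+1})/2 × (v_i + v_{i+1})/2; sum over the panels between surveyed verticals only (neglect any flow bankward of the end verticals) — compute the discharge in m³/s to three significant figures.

Panel 1-2: Δb = 7.9 m, d̄ = (0.00+1.34)/2 = 0.67, v̄ = (0.00+0.38)/2 = 0.19 → q = 7.9×0.67×0.19 = 1.006 m³/s
Panel 2-3: Δb = 5.5 m, d̄ = (1.34+0.94)/2 = 1.14, v̄ = (0.38+0.42)/2 = 0.4 → q = 5.5×1.14×0.4 = 2.508 m³/s
Panel 3-4: Δb = 2 m, d̄ = (0.94+0.56)/2 = 0.75, v̄ = (0.42+0.36)/2 = 0.39 → q = 2×0.75×0.39 = 0.5850 m³/s
Panel 4-5: Δb = 2.1 m, d̄ = (0.56+0.00)/2 = 0.28, v̄ = (0.36+0.00)/2 = 0.18 → q = 2.1×0.28×0.18 = 0.1058 m³/s
Q = Σ q = 4.205 m³/s

4.20 m³/s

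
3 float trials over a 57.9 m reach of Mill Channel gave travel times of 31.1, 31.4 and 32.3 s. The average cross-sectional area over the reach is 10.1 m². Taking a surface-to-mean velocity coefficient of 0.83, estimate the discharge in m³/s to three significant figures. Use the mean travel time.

t̄ = (31.1 + 31.4 + 32.3) / 3 = 31.6 s
v_surface = L / t̄ = 57.9 / 31.6 = 1.832 m/s
v_mean = 0.83 × 1.832 = 1.521 m/s
Q = A × v_mean = 10.1 × 1.521 = 15.36 m³/s

15.4 m³/s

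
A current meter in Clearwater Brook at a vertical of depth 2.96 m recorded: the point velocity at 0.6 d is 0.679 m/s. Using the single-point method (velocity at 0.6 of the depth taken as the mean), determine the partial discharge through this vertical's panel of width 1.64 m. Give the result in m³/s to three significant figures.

v̄ = v₀.₆ = 0.679 m/s
q = v̄ × d × w = 0.6790 × 2.96 × 1.64 = 3.296 m³/s

3.30 m³/s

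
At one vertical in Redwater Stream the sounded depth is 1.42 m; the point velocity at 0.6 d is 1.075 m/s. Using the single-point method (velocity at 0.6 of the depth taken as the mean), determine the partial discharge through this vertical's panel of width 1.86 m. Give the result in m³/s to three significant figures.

2.84 m³/s

v̄ = v₀.₆ = 1.075 m/s
q = v̄ × d × w = 1.075 × 1.42 × 1.86 = 2.839 m³/s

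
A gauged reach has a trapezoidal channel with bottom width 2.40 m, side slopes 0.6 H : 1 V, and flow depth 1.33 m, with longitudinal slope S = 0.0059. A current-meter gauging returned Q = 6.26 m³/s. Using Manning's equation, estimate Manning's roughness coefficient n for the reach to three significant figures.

A = (b + z·y)·y = (2.40 + 0.6×1.33)×1.33 = 4.253 m²
P = b + 2y√(1+z²) = 2.40 + 2×1.33×√(1+0.6²) = 5.502 m
R = A/P = 4.253/5.502 = 0.7730 m
n = (1/Q)·A·R^(2/3)·S^(1/2) = (1/6.26) × 4.253 × 0.8423 × 0.07681 = 0.04396

0.0440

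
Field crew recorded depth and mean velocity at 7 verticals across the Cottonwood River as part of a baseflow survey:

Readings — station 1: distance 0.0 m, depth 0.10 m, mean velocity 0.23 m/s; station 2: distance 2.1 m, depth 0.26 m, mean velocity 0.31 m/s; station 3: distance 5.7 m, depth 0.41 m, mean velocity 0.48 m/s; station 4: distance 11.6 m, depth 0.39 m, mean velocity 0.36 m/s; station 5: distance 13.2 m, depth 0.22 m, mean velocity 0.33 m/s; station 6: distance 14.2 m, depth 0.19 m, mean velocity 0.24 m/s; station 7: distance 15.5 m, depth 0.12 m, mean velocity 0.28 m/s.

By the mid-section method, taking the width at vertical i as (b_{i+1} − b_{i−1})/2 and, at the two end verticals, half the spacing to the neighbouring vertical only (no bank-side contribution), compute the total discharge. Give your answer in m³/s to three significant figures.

1.88 m³/s

w_1 = (2.1 − 0.0)/2 = 1.05 m; q_1 = 0.23 × 0.10 × 1.05 = 0.02415 m³/s
w_2 = (5.7 − 0.0)/2 = 2.85 m; q_2 = 0.31 × 0.26 × 2.85 = 0.2297 m³/s
w_3 = (11.6 − 2.1)/2 = 4.75 m; q_3 = 0.48 × 0.41 × 4.75 = 0.9348 m³/s
w_4 = (13.2 − 5.7)/2 = 3.75 m; q_4 = 0.36 × 0.39 × 3.75 = 0.5265 m³/s
w_5 = (14.2 − 11.6)/2 = 1.3 m; q_5 = 0.33 × 0.22 × 1.3 = 0.09438 m³/s
w_6 = (15.5 − 13.2)/2 = 1.15 m; q_6 = 0.24 × 0.19 × 1.15 = 0.05244 m³/s
w_7 = (15.5 − 14.2)/2 = 0.65 m; q_7 = 0.28 × 0.12 × 0.65 = 0.02184 m³/s
Q = Σ qᵢ = 1.884 m³/s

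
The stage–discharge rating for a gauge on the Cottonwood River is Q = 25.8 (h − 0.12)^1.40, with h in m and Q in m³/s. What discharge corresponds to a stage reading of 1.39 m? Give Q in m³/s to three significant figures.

Q = 25.8 × (1.39 − 0.12)^1.40 = 25.8 × 1.27^1.40 = 36.05 m³/s

36.1 m³/s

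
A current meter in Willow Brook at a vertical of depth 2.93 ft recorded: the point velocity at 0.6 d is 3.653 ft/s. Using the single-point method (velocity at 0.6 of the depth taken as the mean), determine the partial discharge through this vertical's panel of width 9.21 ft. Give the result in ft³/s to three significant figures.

98.6 ft³/s

v̄ = v₀.₆ = 3.653 ft/s
q = v̄ × d × w = 3.653 × 2.93 × 9.21 = 98.58 ft³/s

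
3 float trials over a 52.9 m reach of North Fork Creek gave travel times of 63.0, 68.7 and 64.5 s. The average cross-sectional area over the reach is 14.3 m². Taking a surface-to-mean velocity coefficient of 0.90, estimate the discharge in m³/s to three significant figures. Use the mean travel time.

t̄ = (63.0 + 68.7 + 64.5) / 3 = 65.4 s
v_surface = L / t̄ = 52.9 / 65.4 = 0.8089 m/s
v_mean = 0.90 × 0.8089 = 0.7280 m/s
Q = A × v_mean = 14.3 × 0.7280 = 10.41 m³/s

10.4 m³/s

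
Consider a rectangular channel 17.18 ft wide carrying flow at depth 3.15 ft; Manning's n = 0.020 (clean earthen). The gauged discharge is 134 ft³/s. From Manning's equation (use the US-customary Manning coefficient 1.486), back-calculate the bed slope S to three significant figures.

0.000365

A = b·y = 17.18 × 3.15 = 54.12 ft²
P = b + 2y = 17.18 + 2×3.15 = 23.48 ft
R = A/P = 54.12/23.48 = 2.305 ft
S = (Q·n / (1.486·A·R^(2/3)))² = (134×0.020 / (1.486×54.12×1.745))² = 0.0003648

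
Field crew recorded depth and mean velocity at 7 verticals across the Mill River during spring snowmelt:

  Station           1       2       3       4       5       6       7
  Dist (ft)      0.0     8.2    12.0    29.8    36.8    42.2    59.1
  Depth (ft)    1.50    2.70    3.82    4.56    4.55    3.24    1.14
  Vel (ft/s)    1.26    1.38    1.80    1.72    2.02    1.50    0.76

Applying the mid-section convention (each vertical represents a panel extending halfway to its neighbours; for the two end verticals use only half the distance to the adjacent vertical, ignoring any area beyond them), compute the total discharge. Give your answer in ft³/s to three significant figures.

w_1 = (8.2 − 0.0)/2 = 4.1 ft; q_1 = 1.26 × 1.50 × 4.1 = 7.749 ft³/s
w_2 = (12.0 − 0.0)/2 = 6 ft; q_2 = 1.38 × 2.70 × 6 = 22.36 ft³/s
w_3 = (29.8 − 8.2)/2 = 10.8 ft; q_3 = 1.80 × 3.82 × 10.8 = 74.26 ft³/s
w_4 = (36.8 − 12.0)/2 = 12.4 ft; q_4 = 1.72 × 4.56 × 12.4 = 97.26 ft³/s
w_5 = (42.2 − 29.8)/2 = 6.2 ft; q_5 = 2.02 × 4.55 × 6.2 = 56.98 ft³/s
w_6 = (59.1 − 36.8)/2 = 11.15 ft; q_6 = 1.50 × 3.24 × 11.15 = 54.19 ft³/s
w_7 = (59.1 − 42.2)/2 = 8.45 ft; q_7 = 0.76 × 1.14 × 8.45 = 7.321 ft³/s
Q = Σ qᵢ = 320.1 ft³/s

320 ft³/s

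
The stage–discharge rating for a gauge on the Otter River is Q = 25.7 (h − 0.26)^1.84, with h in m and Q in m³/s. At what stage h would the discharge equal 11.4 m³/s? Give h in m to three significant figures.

h − h₀ = (Q/C)^(1/b) = (11.4/25.7)^(1/1.84) = 0.6429 m
h = 0.26 + 0.6429 = 0.9029 m

0.903 m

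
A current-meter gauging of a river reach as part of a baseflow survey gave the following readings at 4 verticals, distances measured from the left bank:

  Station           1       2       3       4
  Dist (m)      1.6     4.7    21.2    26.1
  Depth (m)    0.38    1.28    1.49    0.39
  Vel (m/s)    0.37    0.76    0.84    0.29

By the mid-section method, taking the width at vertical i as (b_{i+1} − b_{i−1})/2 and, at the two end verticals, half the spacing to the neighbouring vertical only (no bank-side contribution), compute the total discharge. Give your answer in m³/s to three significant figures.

23.4 m³/s

w_1 = (4.7 − 1.6)/2 = 1.55 m; q_1 = 0.37 × 0.38 × 1.55 = 0.2179 m³/s
w_2 = (21.2 − 1.6)/2 = 9.8 m; q_2 = 0.76 × 1.28 × 9.8 = 9.533 m³/s
w_3 = (26.1 − 4.7)/2 = 10.7 m; q_3 = 0.84 × 1.49 × 10.7 = 13.39 m³/s
w_4 = (26.1 − 21.2)/2 = 2.45 m; q_4 = 0.29 × 0.39 × 2.45 = 0.2771 m³/s
Q = Σ qᵢ = 23.42 m³/s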